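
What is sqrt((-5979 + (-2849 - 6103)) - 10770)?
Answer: I*sqrt(25701) ≈ 160.32*I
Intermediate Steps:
sqrt((-5979 + (-2849 - 6103)) - 10770) = sqrt((-5979 - 8952) - 10770) = sqrt(-14931 - 10770) = sqrt(-25701) = I*sqrt(25701)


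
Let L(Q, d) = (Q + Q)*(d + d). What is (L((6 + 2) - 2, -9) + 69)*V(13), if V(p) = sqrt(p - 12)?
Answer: -147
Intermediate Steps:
L(Q, d) = 4*Q*d (L(Q, d) = (2*Q)*(2*d) = 4*Q*d)
V(p) = sqrt(-12 + p)
(L((6 + 2) - 2, -9) + 69)*V(13) = (4*((6 + 2) - 2)*(-9) + 69)*sqrt(-12 + 13) = (4*(8 - 2)*(-9) + 69)*sqrt(1) = (4*6*(-9) + 69)*1 = (-216 + 69)*1 = -147*1 = -147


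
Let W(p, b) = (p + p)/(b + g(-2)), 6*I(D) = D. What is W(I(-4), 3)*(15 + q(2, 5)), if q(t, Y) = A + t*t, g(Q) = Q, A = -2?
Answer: -68/3 ≈ -22.667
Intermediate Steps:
I(D) = D/6
q(t, Y) = -2 + t² (q(t, Y) = -2 + t*t = -2 + t²)
W(p, b) = 2*p/(-2 + b) (W(p, b) = (p + p)/(b - 2) = (2*p)/(-2 + b) = 2*p/(-2 + b))
W(I(-4), 3)*(15 + q(2, 5)) = (2*((⅙)*(-4))/(-2 + 3))*(15 + (-2 + 2²)) = (2*(-⅔)/1)*(15 + (-2 + 4)) = (2*(-⅔)*1)*(15 + 2) = -4/3*17 = -68/3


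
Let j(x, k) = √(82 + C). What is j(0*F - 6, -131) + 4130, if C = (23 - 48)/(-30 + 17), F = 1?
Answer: 4130 + √14183/13 ≈ 4139.2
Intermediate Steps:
C = 25/13 (C = -25/(-13) = -25*(-1/13) = 25/13 ≈ 1.9231)
j(x, k) = √14183/13 (j(x, k) = √(82 + 25/13) = √(1091/13) = √14183/13)
j(0*F - 6, -131) + 4130 = √14183/13 + 4130 = 4130 + √14183/13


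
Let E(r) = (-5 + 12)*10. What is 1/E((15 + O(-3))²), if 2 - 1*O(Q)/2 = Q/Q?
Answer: 1/70 ≈ 0.014286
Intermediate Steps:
O(Q) = 2 (O(Q) = 4 - 2*Q/Q = 4 - 2*1 = 4 - 2 = 2)
E(r) = 70 (E(r) = 7*10 = 70)
1/E((15 + O(-3))²) = 1/70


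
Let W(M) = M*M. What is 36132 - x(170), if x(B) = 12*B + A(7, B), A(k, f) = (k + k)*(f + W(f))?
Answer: -372888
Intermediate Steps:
W(M) = M²
A(k, f) = 2*k*(f + f²) (A(k, f) = (k + k)*(f + f²) = (2*k)*(f + f²) = 2*k*(f + f²))
x(B) = 12*B + 14*B*(1 + B) (x(B) = 12*B + 2*B*7*(1 + B) = 12*B + 14*B*(1 + B))
36132 - x(170) = 36132 - 2*170*(13 + 7*170) = 36132 - 2*170*(13 + 1190) = 36132 - 2*170*1203 = 36132 - 1*409020 = 36132 - 409020 = -372888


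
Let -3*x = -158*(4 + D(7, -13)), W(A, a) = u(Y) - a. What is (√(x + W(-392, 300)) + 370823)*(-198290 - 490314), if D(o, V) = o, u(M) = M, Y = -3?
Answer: -255350201092 - 688604*√2487/3 ≈ -2.5536e+11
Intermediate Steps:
W(A, a) = -3 - a
x = 1738/3 (x = -(-158)*(4 + 7)/3 = -(-158)*11/3 = -⅓*(-1738) = 1738/3 ≈ 579.33)
(√(x + W(-392, 300)) + 370823)*(-198290 - 490314) = (√(1738/3 + (-3 - 1*300)) + 370823)*(-198290 - 490314) = (√(1738/3 + (-3 - 300)) + 370823)*(-688604) = (√(1738/3 - 303) + 370823)*(-688604) = (√(829/3) + 370823)*(-688604) = (√2487/3 + 370823)*(-688604) = (370823 + √2487/3)*(-688604) = -255350201092 - 688604*√2487/3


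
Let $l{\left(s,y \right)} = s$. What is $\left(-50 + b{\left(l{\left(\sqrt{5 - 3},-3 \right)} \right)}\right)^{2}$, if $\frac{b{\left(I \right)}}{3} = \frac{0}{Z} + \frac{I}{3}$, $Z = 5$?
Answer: $\left(50 - \sqrt{2}\right)^{2} \approx 2360.6$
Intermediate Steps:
$b{\left(I \right)} = I$ ($b{\left(I \right)} = 3 \left(\frac{0}{5} + \frac{I}{3}\right) = 3 \left(0 \cdot \frac{1}{5} + I \frac{1}{3}\right) = 3 \left(0 + \frac{I}{3}\right) = 3 \frac{I}{3} = I$)
$\left(-50 + b{\left(l{\left(\sqrt{5 - 3},-3 \right)} \right)}\right)^{2} = \left(-50 + \sqrt{5 - 3}\right)^{2} = \left(-50 + \sqrt{2}\right)^{2}$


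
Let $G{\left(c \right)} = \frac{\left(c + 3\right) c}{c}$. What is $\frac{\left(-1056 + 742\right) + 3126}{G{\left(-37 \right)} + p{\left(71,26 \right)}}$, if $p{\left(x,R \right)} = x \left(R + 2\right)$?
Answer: $\frac{1406}{977} \approx 1.4391$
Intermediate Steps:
$p{\left(x,R \right)} = x \left(2 + R\right)$
$G{\left(c \right)} = 3 + c$ ($G{\left(c \right)} = \frac{\left(3 + c\right) c}{c} = \frac{c \left(3 + c\right)}{c} = 3 + c$)
$\frac{\left(-1056 + 742\right) + 3126}{G{\left(-37 \right)} + p{\left(71,26 \right)}} = \frac{\left(-1056 + 742\right) + 3126}{\left(3 - 37\right) + 71 \left(2 + 26\right)} = \frac{-314 + 3126}{-34 + 71 \cdot 28} = \frac{2812}{-34 + 1988} = \frac{2812}{1954} = 2812 \cdot \frac{1}{1954} = \frac{1406}{977}$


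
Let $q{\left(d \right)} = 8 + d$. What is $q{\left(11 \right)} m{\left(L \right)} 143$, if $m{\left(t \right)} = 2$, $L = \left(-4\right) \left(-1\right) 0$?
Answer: $5434$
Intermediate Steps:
$L = 0$ ($L = 4 \cdot 0 = 0$)
$q{\left(11 \right)} m{\left(L \right)} 143 = \left(8 + 11\right) 2 \cdot 143 = 19 \cdot 2 \cdot 143 = 38 \cdot 143 = 5434$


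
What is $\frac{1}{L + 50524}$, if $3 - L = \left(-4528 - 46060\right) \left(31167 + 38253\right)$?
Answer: $\frac{1}{3511869487} \approx 2.8475 \cdot 10^{-10}$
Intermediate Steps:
$L = 3511818963$ ($L = 3 - \left(-4528 - 46060\right) \left(31167 + 38253\right) = 3 - \left(-50588\right) 69420 = 3 - -3511818960 = 3 + 3511818960 = 3511818963$)
$\frac{1}{L + 50524} = \frac{1}{3511818963 + 50524} = \frac{1}{3511869487}$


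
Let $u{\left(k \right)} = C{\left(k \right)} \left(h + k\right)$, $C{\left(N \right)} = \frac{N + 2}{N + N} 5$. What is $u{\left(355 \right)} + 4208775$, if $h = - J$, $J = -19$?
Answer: $\frac{298889784}{71} \approx 4.2097 \cdot 10^{6}$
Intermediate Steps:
$C{\left(N \right)} = \frac{5 \left(2 + N\right)}{2 N}$ ($C{\left(N \right)} = \frac{2 + N}{2 N} 5 = \frac{5 \left(2 + N\right)}{2 N}$)
$h = 19$ ($h = \left(-1\right) \left(-19\right) = 19$)
$u{\left(k \right)} = \left(19 + k\right) \left(\frac{5}{2} + \frac{5}{k}\right)$ ($u{\left(k \right)} = \left(\frac{5}{2} + \frac{5}{k}\right) \left(19 + k\right) = \left(19 + k\right) \left(\frac{5}{2} + \frac{5}{k}\right)$)
$u{\left(355 \right)} + 4208775 = \frac{5 \left(2 + 355\right) \left(19 + 355\right)}{2 \cdot 355} + 4208775 = \frac{5}{2} \cdot \frac{1}{355} \cdot 357 \cdot 374 + 4208775 = \frac{66759}{71} + 4208775 = \frac{298889784}{71}$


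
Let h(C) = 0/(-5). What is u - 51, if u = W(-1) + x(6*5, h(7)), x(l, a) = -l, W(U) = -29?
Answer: -110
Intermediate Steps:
h(C) = 0 (h(C) = 0*(-1/5) = 0)
u = -59 (u = -29 - 6*5 = -29 - 1*30 = -29 - 30 = -59)
u - 51 = -59 - 51 = -110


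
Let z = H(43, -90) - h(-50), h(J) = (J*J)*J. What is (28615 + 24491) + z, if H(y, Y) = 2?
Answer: 178108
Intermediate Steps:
h(J) = J³ (h(J) = J²*J = J³)
z = 125002 (z = 2 - 1*(-50)³ = 2 - 1*(-125000) = 2 + 125000 = 125002)
(28615 + 24491) + z = (28615 + 24491) + 125002 = 53106 + 125002 = 178108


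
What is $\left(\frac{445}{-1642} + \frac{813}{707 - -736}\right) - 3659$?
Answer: $- \frac{2889654581}{789802} \approx -3658.7$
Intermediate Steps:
$\left(\frac{445}{-1642} + \frac{813}{707 - -736}\right) - 3659 = \left(445 \left(- \frac{1}{1642}\right) + \frac{813}{707 + 736}\right) - 3659 = \left(- \frac{445}{1642} + \frac{813}{1443}\right) - 3659 = \left(- \frac{445}{1642} + 813 \cdot \frac{1}{1443}\right) - 3659 = \left(- \frac{445}{1642} + \frac{271}{481}\right) - 3659 = \frac{230937}{789802} - 3659 = - \frac{2889654581}{789802}$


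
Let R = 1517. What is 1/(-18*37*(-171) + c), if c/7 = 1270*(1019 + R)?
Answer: 1/22658926 ≈ 4.4133e-8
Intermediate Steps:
c = 22545040 (c = 7*(1270*(1019 + 1517)) = 7*(1270*2536) = 7*3220720 = 22545040)
1/(-18*37*(-171) + c) = 1/(-18*37*(-171) + 22545040) = 1/(-666*(-171) + 22545040) = 1/(113886 + 22545040) = 1/22658926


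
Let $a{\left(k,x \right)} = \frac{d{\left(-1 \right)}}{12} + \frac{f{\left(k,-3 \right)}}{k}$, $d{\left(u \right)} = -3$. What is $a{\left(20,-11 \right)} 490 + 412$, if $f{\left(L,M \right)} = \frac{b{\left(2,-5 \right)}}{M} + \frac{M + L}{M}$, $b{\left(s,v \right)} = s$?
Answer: $\frac{403}{3} \approx 134.33$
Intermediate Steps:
$f{\left(L,M \right)} = \frac{2}{M} + \frac{L + M}{M}$ ($f{\left(L,M \right)} = \frac{2}{M} + \frac{M + L}{M} = \frac{2}{M} + \frac{L + M}{M}$)
$a{\left(k,x \right)} = - \frac{1}{4} + \frac{\frac{1}{3} - \frac{k}{3}}{k}$ ($a{\left(k,x \right)} = - \frac{3}{12} + \frac{\frac{1}{-3} \left(2 + k - 3\right)}{k} = \left(-3\right) \frac{1}{12} + \frac{\left(- \frac{1}{3}\right) \left(-1 + k\right)}{k} = - \frac{1}{4} + \frac{\frac{1}{3} - \frac{k}{3}}{k}$)
$a{\left(20,-11 \right)} 490 + 412 = \frac{4 - 140}{12 \cdot 20} \cdot 490 + 412 = \frac{1}{12} \cdot \frac{1}{20} \left(4 - 140\right) 490 + 412 = \frac{1}{12} \cdot \frac{1}{20} \left(-136\right) 490 + 412 = \left(- \frac{17}{30}\right) 490 + 412 = - \frac{833}{3} + 412 = \frac{403}{3}$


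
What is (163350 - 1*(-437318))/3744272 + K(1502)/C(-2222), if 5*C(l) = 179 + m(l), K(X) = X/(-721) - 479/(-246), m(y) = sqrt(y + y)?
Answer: 13593461445097/86535454955124 + 24133*I*sqrt(1111)/647119851 ≈ 0.15709 + 0.001243*I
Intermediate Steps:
m(y) = sqrt(2)*sqrt(y) (m(y) = sqrt(2*y) = sqrt(2)*sqrt(y))
K(X) = 479/246 - X/721 (K(X) = X*(-1/721) - 479*(-1/246) = -X/721 + 479/246 = 479/246 - X/721)
C(l) = 179/5 + sqrt(2)*sqrt(l)/5 (C(l) = (179 + sqrt(2)*sqrt(l))/5 = 179/5 + sqrt(2)*sqrt(l)/5)
(163350 - 1*(-437318))/3744272 + K(1502)/C(-2222) = (163350 - 1*(-437318))/3744272 + (479/246 - 1/721*1502)/(179/5 + sqrt(2)*sqrt(-2222)/5) = (163350 + 437318)*(1/3744272) + (479/246 - 1502/721)/(179/5 + sqrt(2)*(I*sqrt(2222))/5) = 600668*(1/3744272) - 24133/(177366*(179/5 + 2*I*sqrt(1111)/5)) = 150167/936068 - 24133/(177366*(179/5 + 2*I*sqrt(1111)/5))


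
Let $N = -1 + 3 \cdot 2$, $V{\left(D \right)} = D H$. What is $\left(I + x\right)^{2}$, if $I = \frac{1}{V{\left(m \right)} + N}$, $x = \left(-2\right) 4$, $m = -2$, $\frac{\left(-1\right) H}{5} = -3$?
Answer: $\frac{40401}{625} \approx 64.642$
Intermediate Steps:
$H = 15$ ($H = \left(-5\right) \left(-3\right) = 15$)
$V{\left(D \right)} = 15 D$ ($V{\left(D \right)} = D 15 = 15 D$)
$N = 5$ ($N = -1 + 6 = 5$)
$x = -8$
$I = - \frac{1}{25}$ ($I = \frac{1}{15 \left(-2\right) + 5} = \frac{1}{-30 + 5} = \frac{1}{-25} = - \frac{1}{25} \approx -0.04$)
$\left(I + x\right)^{2} = \left(- \frac{1}{25} - 8\right)^{2} = \left(- \frac{201}{25}\right)^{2} = \frac{40401}{625}$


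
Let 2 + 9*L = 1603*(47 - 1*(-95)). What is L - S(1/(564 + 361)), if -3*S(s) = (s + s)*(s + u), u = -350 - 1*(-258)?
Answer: 194760274406/7700625 ≈ 25292.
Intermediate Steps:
u = -92 (u = -350 + 258 = -92)
S(s) = -2*s*(-92 + s)/3 (S(s) = -(s + s)*(s - 92)/3 = -2*s*(-92 + s)/3)
L = 227624/9 (L = -2/9 + (1603*(47 - 1*(-95)))/9 = -2/9 + (1603*(47 + 95))/9 = -2/9 + (1603*142)/9 = -2/9 + (⅑)*227626 = -2/9 + 227626/9 = 227624/9 ≈ 25292.)
L - S(1/(564 + 361)) = 227624/9 - 2*(92 - 1/(564 + 361))/(3*(564 + 361)) = 227624/9 - 2*(92 - 1/925)/(3*925) = 227624/9 - 2*85099/(3*925*925) = 227624/9 - 1*170198/2566875 = 227624/9 - 170198/2566875 = 194760274406/7700625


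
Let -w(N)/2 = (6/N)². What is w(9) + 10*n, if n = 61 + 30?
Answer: 8182/9 ≈ 909.11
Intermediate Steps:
w(N) = -72/N² (w(N) = -2*36/N² = -72/N²)
n = 91
w(9) + 10*n = -72/9² + 10*91 = -72*1/81 + 910 = -8/9 + 910 = 8182/9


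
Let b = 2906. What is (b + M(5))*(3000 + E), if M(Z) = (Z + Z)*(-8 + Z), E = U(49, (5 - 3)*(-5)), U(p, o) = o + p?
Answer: 8740164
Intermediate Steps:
E = 39 (E = (5 - 3)*(-5) + 49 = 2*(-5) + 49 = -10 + 49 = 39)
M(Z) = 2*Z*(-8 + Z) (M(Z) = (2*Z)*(-8 + Z) = 2*Z*(-8 + Z))
(b + M(5))*(3000 + E) = (2906 + 2*5*(-8 + 5))*(3000 + 39) = (2906 + 2*5*(-3))*3039 = (2906 - 30)*3039 = 2876*3039 = 8740164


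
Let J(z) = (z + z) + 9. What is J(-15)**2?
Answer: 441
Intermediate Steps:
J(z) = 9 + 2*z (J(z) = 2*z + 9 = 9 + 2*z)
J(-15)**2 = (9 + 2*(-15))**2 = (9 - 30)**2 = (-21)**2 = 441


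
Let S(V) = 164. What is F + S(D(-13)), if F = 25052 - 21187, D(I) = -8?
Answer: 4029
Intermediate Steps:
F = 3865
F + S(D(-13)) = 3865 + 164 = 4029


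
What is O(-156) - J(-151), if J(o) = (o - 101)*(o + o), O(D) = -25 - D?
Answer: -75973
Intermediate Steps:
J(o) = 2*o*(-101 + o) (J(o) = (-101 + o)*(2*o) = 2*o*(-101 + o))
O(-156) - J(-151) = (-25 - 1*(-156)) - 2*(-151)*(-101 - 151) = (-25 + 156) - 2*(-151)*(-252) = 131 - 1*76104 = 131 - 76104 = -75973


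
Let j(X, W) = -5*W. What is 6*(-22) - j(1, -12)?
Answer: -192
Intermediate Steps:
6*(-22) - j(1, -12) = 6*(-22) - (-5)*(-12) = -132 - 1*60 = -132 - 60 = -192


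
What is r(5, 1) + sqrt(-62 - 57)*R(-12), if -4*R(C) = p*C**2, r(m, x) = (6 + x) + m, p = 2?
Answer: 12 - 72*I*sqrt(119) ≈ 12.0 - 785.43*I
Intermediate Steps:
r(m, x) = 6 + m + x
R(C) = -C**2/2
r(5, 1) + sqrt(-62 - 57)*R(-12) = (6 + 5 + 1) + sqrt(-62 - 57)*(-1/2*(-12)**2) = 12 + sqrt(-119)*(-1/2*144) = 12 + (I*sqrt(119))*(-72) = 12 - 72*I*sqrt(119)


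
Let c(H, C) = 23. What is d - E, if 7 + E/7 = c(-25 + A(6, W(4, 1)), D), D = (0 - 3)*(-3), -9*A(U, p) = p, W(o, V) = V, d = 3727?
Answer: 3615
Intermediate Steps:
A(U, p) = -p/9
D = 9 (D = -3*(-3) = 9)
E = 112 (E = -49 + 7*23 = -49 + 161 = 112)
d - E = 3727 - 1*112 = 3727 - 112 = 3615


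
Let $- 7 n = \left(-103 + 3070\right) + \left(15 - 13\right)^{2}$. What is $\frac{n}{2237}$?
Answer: $- \frac{2971}{15659} \approx -0.18973$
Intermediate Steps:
$n = - \frac{2971}{7}$ ($n = - \frac{\left(-103 + 3070\right) + \left(15 - 13\right)^{2}}{7} = - \frac{2967 + 2^{2}}{7} = - \frac{2967 + 4}{7} = \left(- \frac{1}{7}\right) 2971 = - \frac{2971}{7} \approx -424.43$)
$\frac{n}{2237} = - \frac{2971}{7 \cdot 2237} = \left(- \frac{2971}{7}\right) \frac{1}{2237} = - \frac{2971}{15659}$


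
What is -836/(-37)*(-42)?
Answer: -35112/37 ≈ -948.97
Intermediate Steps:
-836/(-37)*(-42) = -836*(-1)/37*(-42) = -22*(-38/37)*(-42) = (836/37)*(-42) = -35112/37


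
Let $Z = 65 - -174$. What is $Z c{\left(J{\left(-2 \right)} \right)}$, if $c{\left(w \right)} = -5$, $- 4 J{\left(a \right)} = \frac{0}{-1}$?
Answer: $-1195$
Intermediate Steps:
$J{\left(a \right)} = 0$ ($J{\left(a \right)} = - \frac{0 \frac{1}{-1}}{4} = - \frac{0 \left(-1\right)}{4} = \left(- \frac{1}{4}\right) 0 = 0$)
$Z = 239$ ($Z = 65 + 174 = 239$)
$Z c{\left(J{\left(-2 \right)} \right)} = 239 \left(-5\right) = -1195$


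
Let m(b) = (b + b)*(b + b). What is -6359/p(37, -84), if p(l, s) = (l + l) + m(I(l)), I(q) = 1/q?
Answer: -8705471/101310 ≈ -85.929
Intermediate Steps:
m(b) = 4*b² (m(b) = (2*b)*(2*b) = 4*b²)
p(l, s) = 2*l + 4/l² (p(l, s) = (l + l) + 4*(1/l)² = 2*l + 4/l²)
-6359/p(37, -84) = -6359/(2*37 + 4/37²) = -6359/(74 + 4*(1/1369)) = -6359/(74 + 4/1369) = -6359/101310/1369 = -6359*1369/101310 = -8705471/101310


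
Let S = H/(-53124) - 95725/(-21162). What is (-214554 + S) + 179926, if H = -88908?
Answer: -3243515013439/93684174 ≈ -34622.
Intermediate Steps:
S = 580563833/93684174 (S = -88908/(-53124) - 95725/(-21162) = -88908*(-1/53124) - 95725*(-1/21162) = 7409/4427 + 95725/21162 = 580563833/93684174 ≈ 6.1970)
(-214554 + S) + 179926 = (-214554 + 580563833/93684174) + 179926 = -20099733704563/93684174 + 179926 = -3243515013439/93684174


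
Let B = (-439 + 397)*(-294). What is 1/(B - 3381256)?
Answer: -1/3368908 ≈ -2.9683e-7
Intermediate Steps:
B = 12348 (B = -42*(-294) = 12348)
1/(B - 3381256) = 1/(12348 - 3381256) = 1/(-3368908) = -1/3368908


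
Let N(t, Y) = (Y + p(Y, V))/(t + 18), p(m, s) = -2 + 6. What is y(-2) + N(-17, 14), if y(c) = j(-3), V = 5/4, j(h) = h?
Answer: 15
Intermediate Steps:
V = 5/4 (V = 5*(¼) = 5/4 ≈ 1.2500)
y(c) = -3
p(m, s) = 4
N(t, Y) = (4 + Y)/(18 + t) (N(t, Y) = (Y + 4)/(t + 18) = (4 + Y)/(18 + t))
y(-2) + N(-17, 14) = -3 + (4 + 14)/(18 - 17) = -3 + 18/1 = -3 + 1*18 = -3 + 18 = 15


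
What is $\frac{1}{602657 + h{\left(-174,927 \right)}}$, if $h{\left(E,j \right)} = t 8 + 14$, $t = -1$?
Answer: $\frac{1}{602663} \approx 1.6593 \cdot 10^{-6}$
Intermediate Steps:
$h{\left(E,j \right)} = 6$ ($h{\left(E,j \right)} = \left(-1\right) 8 + 14 = -8 + 14 = 6$)
$\frac{1}{602657 + h{\left(-174,927 \right)}} = \frac{1}{602657 + 6} = \frac{1}{602663}$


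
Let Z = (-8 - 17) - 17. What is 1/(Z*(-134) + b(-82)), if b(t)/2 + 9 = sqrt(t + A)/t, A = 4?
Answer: 1571735/8817433363 + 41*I*sqrt(78)/52904600178 ≈ 0.00017825 + 6.8444e-9*I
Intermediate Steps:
Z = -42 (Z = -25 - 17 = -42)
b(t) = -18 + 2*sqrt(4 + t)/t (b(t) = -18 + 2*(sqrt(t + 4)/t) = -18 + 2*(sqrt(4 + t)/t) = -18 + 2*sqrt(4 + t)/t)
1/(Z*(-134) + b(-82)) = 1/(-42*(-134) + (-18 + 2*sqrt(4 - 82)/(-82))) = 1/(5628 + (-18 + 2*(-1/82)*sqrt(-78))) = 1/(5628 + (-18 + 2*(-1/82)*(I*sqrt(78)))) = 1/(5628 + (-18 - I*sqrt(78)/41)) = 1/(5610 - I*sqrt(78)/41)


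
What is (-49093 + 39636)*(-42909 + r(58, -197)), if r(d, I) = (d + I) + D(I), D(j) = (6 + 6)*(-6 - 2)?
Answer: 408012808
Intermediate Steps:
D(j) = -96 (D(j) = 12*(-8) = -96)
r(d, I) = -96 + I + d (r(d, I) = (d + I) - 96 = (I + d) - 96 = -96 + I + d)
(-49093 + 39636)*(-42909 + r(58, -197)) = (-49093 + 39636)*(-42909 + (-96 - 197 + 58)) = -9457*(-42909 - 235) = -9457*(-43144) = 408012808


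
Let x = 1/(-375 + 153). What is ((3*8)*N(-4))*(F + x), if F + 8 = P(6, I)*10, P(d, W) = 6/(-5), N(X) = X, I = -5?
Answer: 71056/37 ≈ 1920.4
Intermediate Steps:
P(d, W) = -6/5 (P(d, W) = 6*(-1/5) = -6/5)
F = -20 (F = -8 - 6/5*10 = -8 - 12 = -20)
x = -1/222 (x = 1/(-222) = -1/222 ≈ -0.0045045)
((3*8)*N(-4))*(F + x) = ((3*8)*(-4))*(-20 - 1/222) = (24*(-4))*(-4441/222) = -96*(-4441/222) = 71056/37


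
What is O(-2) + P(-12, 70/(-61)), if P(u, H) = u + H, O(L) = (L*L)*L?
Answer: -1290/61 ≈ -21.148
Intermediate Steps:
O(L) = L³ (O(L) = L²*L = L³)
P(u, H) = H + u
O(-2) + P(-12, 70/(-61)) = (-2)³ + (70/(-61) - 12) = -8 + (70*(-1/61) - 12) = -8 + (-70/61 - 12) = -8 - 802/61 = -1290/61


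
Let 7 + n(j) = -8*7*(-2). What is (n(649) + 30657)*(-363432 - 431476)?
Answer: -24452959896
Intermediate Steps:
n(j) = 105 (n(j) = -7 - 8*7*(-2) = -7 - 56*(-2) = -7 + 112 = 105)
(n(649) + 30657)*(-363432 - 431476) = (105 + 30657)*(-363432 - 431476) = 30762*(-794908) = -24452959896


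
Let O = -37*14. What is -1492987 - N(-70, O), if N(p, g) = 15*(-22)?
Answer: -1492657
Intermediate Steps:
O = -518
N(p, g) = -330
-1492987 - N(-70, O) = -1492987 - 1*(-330) = -1492987 + 330 = -1492657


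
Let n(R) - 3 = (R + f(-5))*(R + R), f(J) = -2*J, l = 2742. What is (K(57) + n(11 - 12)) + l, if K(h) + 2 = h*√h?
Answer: 2725 + 57*√57 ≈ 3155.3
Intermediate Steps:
n(R) = 3 + 2*R*(10 + R) (n(R) = 3 + (R - 2*(-5))*(R + R) = 3 + (R + 10)*(2*R) = 3 + (10 + R)*(2*R) = 3 + 2*R*(10 + R))
K(h) = -2 + h^(3/2) (K(h) = -2 + h*√h = -2 + h^(3/2))
(K(57) + n(11 - 12)) + l = ((-2 + 57^(3/2)) + (3 + 2*(11 - 12)² + 20*(11 - 12))) + 2742 = ((-2 + 57*√57) + (3 + 2*(-1)² + 20*(-1))) + 2742 = ((-2 + 57*√57) + (3 + 2*1 - 20)) + 2742 = ((-2 + 57*√57) + (3 + 2 - 20)) + 2742 = ((-2 + 57*√57) - 15) + 2742 = (-17 + 57*√57) + 2742 = 2725 + 57*√57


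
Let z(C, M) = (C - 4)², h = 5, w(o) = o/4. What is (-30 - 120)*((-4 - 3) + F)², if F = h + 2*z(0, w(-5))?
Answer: -135000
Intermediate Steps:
w(o) = o/4 (w(o) = o*(¼) = o/4)
z(C, M) = (-4 + C)²
F = 37 (F = 5 + 2*(-4 + 0)² = 5 + 2*(-4)² = 5 + 2*16 = 5 + 32 = 37)
(-30 - 120)*((-4 - 3) + F)² = (-30 - 120)*((-4 - 3) + 37)² = -150*(-7 + 37)² = -150*30² = -150*900 = -135000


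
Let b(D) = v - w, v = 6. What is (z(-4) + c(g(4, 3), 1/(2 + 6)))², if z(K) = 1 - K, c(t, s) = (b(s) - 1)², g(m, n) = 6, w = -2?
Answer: 2916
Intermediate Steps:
b(D) = 8 (b(D) = 6 - 1*(-2) = 6 + 2 = 8)
c(t, s) = 49 (c(t, s) = (8 - 1)² = 7² = 49)
(z(-4) + c(g(4, 3), 1/(2 + 6)))² = ((1 - 1*(-4)) + 49)² = ((1 + 4) + 49)² = (5 + 49)² = 54² = 2916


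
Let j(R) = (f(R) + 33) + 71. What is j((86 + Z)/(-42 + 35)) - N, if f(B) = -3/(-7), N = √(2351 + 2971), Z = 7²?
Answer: 731/7 - √5322 ≈ 31.477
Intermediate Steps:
Z = 49
N = √5322 ≈ 72.952
f(B) = 3/7 (f(B) = -3*(-⅐) = 3/7)
j(R) = 731/7 (j(R) = (3/7 + 33) + 71 = 234/7 + 71 = 731/7)
j((86 + Z)/(-42 + 35)) - N = 731/7 - √5322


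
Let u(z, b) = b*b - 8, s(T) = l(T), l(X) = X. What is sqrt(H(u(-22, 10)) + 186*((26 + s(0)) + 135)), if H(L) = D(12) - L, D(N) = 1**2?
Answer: sqrt(29855) ≈ 172.79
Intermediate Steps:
D(N) = 1
s(T) = T
u(z, b) = -8 + b**2 (u(z, b) = b**2 - 8 = -8 + b**2)
H(L) = 1 - L
sqrt(H(u(-22, 10)) + 186*((26 + s(0)) + 135)) = sqrt((1 - (-8 + 10**2)) + 186*((26 + 0) + 135)) = sqrt((1 - (-8 + 100)) + 186*(26 + 135)) = sqrt((1 - 1*92) + 186*161) = sqrt((1 - 92) + 29946) = sqrt(-91 + 29946) = sqrt(29855)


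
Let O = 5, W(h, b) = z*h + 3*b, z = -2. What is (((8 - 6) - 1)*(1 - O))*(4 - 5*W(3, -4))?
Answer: -376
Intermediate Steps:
W(h, b) = -2*h + 3*b
(((8 - 6) - 1)*(1 - O))*(4 - 5*W(3, -4)) = (((8 - 6) - 1)*(1 - 1*5))*(4 - 5*(-2*3 + 3*(-4))) = ((2 - 1)*(1 - 5))*(4 - 5*(-6 - 12)) = (1*(-4))*(4 - 5*(-18)) = -4*(4 + 90) = -4*94 = -376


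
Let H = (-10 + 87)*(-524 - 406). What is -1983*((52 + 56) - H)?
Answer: -142216794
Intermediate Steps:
H = -71610 (H = 77*(-930) = -71610)
-1983*((52 + 56) - H) = -1983*((52 + 56) - 1*(-71610)) = -1983*(108 + 71610) = -1983*71718 = -142216794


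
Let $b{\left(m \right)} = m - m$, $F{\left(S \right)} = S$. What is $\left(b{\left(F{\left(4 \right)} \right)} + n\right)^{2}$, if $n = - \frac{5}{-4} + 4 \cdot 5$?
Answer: $\frac{7225}{16} \approx 451.56$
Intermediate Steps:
$b{\left(m \right)} = 0$
$n = \frac{85}{4}$ ($n = \left(-5\right) \left(- \frac{1}{4}\right) + 20 = \frac{5}{4} + 20 = \frac{85}{4} \approx 21.25$)
$\left(b{\left(F{\left(4 \right)} \right)} + n\right)^{2} = \left(0 + \frac{85}{4}\right)^{2} = \left(\frac{85}{4}\right)^{2} = \frac{7225}{16}$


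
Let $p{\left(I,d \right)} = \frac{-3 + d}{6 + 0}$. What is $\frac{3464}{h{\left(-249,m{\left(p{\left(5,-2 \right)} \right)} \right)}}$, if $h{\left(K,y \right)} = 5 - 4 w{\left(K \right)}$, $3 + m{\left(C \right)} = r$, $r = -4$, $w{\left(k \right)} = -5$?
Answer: $\frac{3464}{25} \approx 138.56$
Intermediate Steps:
$p{\left(I,d \right)} = - \frac{1}{2} + \frac{d}{6}$ ($p{\left(I,d \right)} = \frac{-3 + d}{6} = \left(-3 + d\right) \frac{1}{6} = - \frac{1}{2} + \frac{d}{6}$)
$m{\left(C \right)} = -7$ ($m{\left(C \right)} = -3 - 4 = -7$)
$h{\left(K,y \right)} = 25$ ($h{\left(K,y \right)} = 5 - -20 = 5 + 20 = 25$)
$\frac{3464}{h{\left(-249,m{\left(p{\left(5,-2 \right)} \right)} \right)}} = \frac{3464}{25}$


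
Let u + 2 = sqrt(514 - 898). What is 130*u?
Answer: -260 + 1040*I*sqrt(6) ≈ -260.0 + 2547.5*I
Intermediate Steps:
u = -2 + 8*I*sqrt(6) (u = -2 + sqrt(514 - 898) = -2 + sqrt(-384) = -2 + 8*I*sqrt(6) ≈ -2.0 + 19.596*I)
130*u = 130*(-2 + 8*I*sqrt(6)) = -260 + 1040*I*sqrt(6)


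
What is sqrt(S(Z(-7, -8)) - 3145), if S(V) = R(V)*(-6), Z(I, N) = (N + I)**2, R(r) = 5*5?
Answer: I*sqrt(3295) ≈ 57.402*I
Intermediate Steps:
R(r) = 25
Z(I, N) = (I + N)**2
S(V) = -150 (S(V) = 25*(-6) = -150)
sqrt(S(Z(-7, -8)) - 3145) = sqrt(-150 - 3145) = sqrt(-3295) = I*sqrt(3295)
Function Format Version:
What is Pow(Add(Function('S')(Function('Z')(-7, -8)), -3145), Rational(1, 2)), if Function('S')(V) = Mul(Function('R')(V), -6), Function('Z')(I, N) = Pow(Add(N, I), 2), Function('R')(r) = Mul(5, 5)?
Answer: Mul(I, Pow(3295, Rational(1, 2))) ≈ Mul(57.402, I)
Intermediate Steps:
Function('R')(r) = 25
Function('Z')(I, N) = Pow(Add(I, N), 2)
Function('S')(V) = -150 (Function('S')(V) = Mul(25, -6) = -150)
Pow(Add(Function('S')(Function('Z')(-7, -8)), -3145), Rational(1, 2)) = Pow(Add(-150, -3145), Rational(1, 2)) = Pow(-3295, Rational(1, 2)) = Mul(I, Pow(3295, Rational(1, 2)))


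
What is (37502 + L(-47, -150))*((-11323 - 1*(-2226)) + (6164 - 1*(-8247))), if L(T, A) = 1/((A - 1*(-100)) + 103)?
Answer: 10562143598/53 ≈ 1.9929e+8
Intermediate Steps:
L(T, A) = 1/(203 + A) (L(T, A) = 1/((A + 100) + 103) = 1/((100 + A) + 103) = 1/(203 + A))
(37502 + L(-47, -150))*((-11323 - 1*(-2226)) + (6164 - 1*(-8247))) = (37502 + 1/(203 - 150))*((-11323 - 1*(-2226)) + (6164 - 1*(-8247))) = (37502 + 1/53)*((-11323 + 2226) + (6164 + 8247)) = (37502 + 1/53)*(-9097 + 14411) = (1987607/53)*5314 = 10562143598/53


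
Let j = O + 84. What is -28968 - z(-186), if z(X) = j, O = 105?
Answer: -29157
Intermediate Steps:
j = 189 (j = 105 + 84 = 189)
z(X) = 189
-28968 - z(-186) = -28968 - 1*189 = -28968 - 189 = -29157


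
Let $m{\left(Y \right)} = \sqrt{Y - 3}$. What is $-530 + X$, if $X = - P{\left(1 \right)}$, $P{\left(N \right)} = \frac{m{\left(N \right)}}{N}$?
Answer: $-530 - i \sqrt{2} \approx -530.0 - 1.4142 i$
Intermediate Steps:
$m{\left(Y \right)} = \sqrt{-3 + Y}$
$P{\left(N \right)} = \frac{\sqrt{-3 + N}}{N}$
$X = - i \sqrt{2}$ ($X = - \frac{\sqrt{-3 + 1}}{1} = - 1 \sqrt{-2} = - 1 i \sqrt{2} = - i \sqrt{2} \approx - 1.4142 i$)
$-530 + X = -530 - i \sqrt{2}$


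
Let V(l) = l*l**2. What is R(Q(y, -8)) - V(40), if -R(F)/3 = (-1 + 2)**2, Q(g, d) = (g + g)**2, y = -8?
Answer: -64003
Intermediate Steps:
V(l) = l**3
Q(g, d) = 4*g**2 (Q(g, d) = (2*g)**2 = 4*g**2)
R(F) = -3 (R(F) = -3*(-1 + 2)**2 = -3*1**2 = -3*1 = -3)
R(Q(y, -8)) - V(40) = -3 - 1*40**3 = -3 - 1*64000 = -3 - 64000 = -64003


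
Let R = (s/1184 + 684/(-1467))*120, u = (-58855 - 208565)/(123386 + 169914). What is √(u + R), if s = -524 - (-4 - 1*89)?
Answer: I*√3146036519989164585/176889230 ≈ 10.027*I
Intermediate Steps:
s = -431 (s = -524 - (-4 - 89) = -524 - 1*(-93) = -524 + 93 = -431)
u = -13371/14665 (u = -267420/293300 = -267420*1/293300 = -13371/14665 ≈ -0.91176)
R = -2403555/24124 (R = (-431/1184 + 684/(-1467))*120 = (-431*1/1184 + 684*(-1/1467))*120 = (-431/1184 - 76/163)*120 = -160237/192992*120 = -2403555/24124 ≈ -99.633)
√(u + R) = √(-13371/14665 - 2403555/24124) = √(-35570696079/353778460) = I*√3146036519989164585/176889230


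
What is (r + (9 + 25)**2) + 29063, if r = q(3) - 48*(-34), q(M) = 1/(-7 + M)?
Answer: 127403/4 ≈ 31851.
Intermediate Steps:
r = 6527/4 (r = 1/(-7 + 3) - 48*(-34) = 1/(-4) + 1632 = -1/4 + 1632 = 6527/4 ≈ 1631.8)
(r + (9 + 25)**2) + 29063 = (6527/4 + (9 + 25)**2) + 29063 = (6527/4 + 34**2) + 29063 = (6527/4 + 1156) + 29063 = 11151/4 + 29063 = 127403/4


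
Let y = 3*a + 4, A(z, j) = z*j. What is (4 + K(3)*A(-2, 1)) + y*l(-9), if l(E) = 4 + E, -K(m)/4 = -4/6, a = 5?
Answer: -289/3 ≈ -96.333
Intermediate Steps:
A(z, j) = j*z
K(m) = 8/3 (K(m) = -(-16)/6 = -4*(-⅔) = 8/3)
y = 19 (y = 3*5 + 4 = 15 + 4 = 19)
(4 + K(3)*A(-2, 1)) + y*l(-9) = (4 + 8*(1*(-2))/3) + 19*(4 - 9) = (4 + (8/3)*(-2)) + 19*(-5) = (4 - 16/3) - 95 = -4/3 - 95 = -289/3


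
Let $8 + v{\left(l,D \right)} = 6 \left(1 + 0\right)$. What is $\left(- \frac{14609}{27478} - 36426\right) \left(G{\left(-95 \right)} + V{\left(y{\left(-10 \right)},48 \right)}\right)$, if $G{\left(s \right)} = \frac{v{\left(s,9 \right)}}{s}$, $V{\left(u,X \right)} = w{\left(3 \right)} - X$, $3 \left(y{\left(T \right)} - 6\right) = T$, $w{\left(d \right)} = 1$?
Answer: $\frac{4467142721731}{2610410} \approx 1.7113 \cdot 10^{6}$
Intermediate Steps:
$y{\left(T \right)} = 6 + \frac{T}{3}$
$v{\left(l,D \right)} = -2$ ($v{\left(l,D \right)} = -8 + 6 \left(1 + 0\right) = -8 + 6 \cdot 1 = -8 + 6 = -2$)
$V{\left(u,X \right)} = 1 - X$
$G{\left(s \right)} = - \frac{2}{s}$
$\left(- \frac{14609}{27478} - 36426\right) \left(G{\left(-95 \right)} + V{\left(y{\left(-10 \right)},48 \right)}\right) = \left(- \frac{14609}{27478} - 36426\right) \left(- \frac{2}{-95} + \left(1 - 48\right)\right) = \left(\left(-14609\right) \frac{1}{27478} - 36426\right) \left(\left(-2\right) \left(- \frac{1}{95}\right) + \left(1 - 48\right)\right) = \left(- \frac{14609}{27478} - 36426\right) \left(\frac{2}{95} - 47\right) = \left(- \frac{1000928237}{27478}\right) \left(- \frac{4463}{95}\right) = \frac{4467142721731}{2610410}$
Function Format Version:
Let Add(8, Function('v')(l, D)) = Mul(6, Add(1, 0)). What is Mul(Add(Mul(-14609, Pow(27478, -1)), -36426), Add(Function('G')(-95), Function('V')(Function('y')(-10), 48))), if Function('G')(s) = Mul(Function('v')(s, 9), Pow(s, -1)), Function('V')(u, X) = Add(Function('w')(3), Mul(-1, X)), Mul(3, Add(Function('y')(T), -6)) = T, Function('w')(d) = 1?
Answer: Rational(4467142721731, 2610410) ≈ 1.7113e+6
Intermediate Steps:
Function('y')(T) = Add(6, Mul(Rational(1, 3), T))
Function('v')(l, D) = -2 (Function('v')(l, D) = Add(-8, Mul(6, Add(1, 0))) = Add(-8, Mul(6, 1)) = Add(-8, 6) = -2)
Function('V')(u, X) = Add(1, Mul(-1, X))
Function('G')(s) = Mul(-2, Pow(s, -1))
Mul(Add(Mul(-14609, Pow(27478, -1)), -36426), Add(Function('G')(-95), Function('V')(Function('y')(-10), 48))) = Mul(Add(Mul(-14609, Pow(27478, -1)), -36426), Add(Mul(-2, Pow(-95, -1)), Add(1, Mul(-1, 48)))) = Mul(Add(Mul(-14609, Rational(1, 27478)), -36426), Add(Mul(-2, Rational(-1, 95)), Add(1, -48))) = Mul(Add(Rational(-14609, 27478), -36426), Add(Rational(2, 95), -47)) = Mul(Rational(-1000928237, 27478), Rational(-4463, 95)) = Rational(4467142721731, 2610410)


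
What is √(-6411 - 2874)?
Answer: I*√9285 ≈ 96.359*I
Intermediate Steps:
√(-6411 - 2874) = √(-9285) = I*√9285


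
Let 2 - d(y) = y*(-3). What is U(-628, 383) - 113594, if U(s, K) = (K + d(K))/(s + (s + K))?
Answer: -99169096/873 ≈ -1.1360e+5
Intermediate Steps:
d(y) = 2 + 3*y (d(y) = 2 - y*(-3) = 2 - (-3)*y = 2 + 3*y)
U(s, K) = (2 + 4*K)/(K + 2*s) (U(s, K) = (K + (2 + 3*K))/(s + (s + K)) = (2 + 4*K)/(s + (K + s)) = (2 + 4*K)/(K + 2*s))
U(-628, 383) - 113594 = 2*(1 + 2*383)/(383 + 2*(-628)) - 113594 = 2*(1 + 766)/(383 - 1256) - 113594 = 2*767/(-873) - 113594 = 2*(-1/873)*767 - 113594 = -1534/873 - 113594 = -99169096/873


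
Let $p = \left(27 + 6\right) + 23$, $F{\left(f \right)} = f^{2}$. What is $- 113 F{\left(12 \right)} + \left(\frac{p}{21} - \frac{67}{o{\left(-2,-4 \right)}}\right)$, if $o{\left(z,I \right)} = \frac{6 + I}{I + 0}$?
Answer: $- \frac{48406}{3} \approx -16135.0$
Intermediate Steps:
$o{\left(z,I \right)} = \frac{6 + I}{I}$
$p = 56$ ($p = 33 + 23 = 56$)
$- 113 F{\left(12 \right)} + \left(\frac{p}{21} - \frac{67}{o{\left(-2,-4 \right)}}\right) = - 113 \cdot 12^{2} - \left(- \frac{8}{3} + 67 \left(- \frac{4}{6 - 4}\right)\right) = \left(-113\right) 144 - \left(- \frac{8}{3} + \frac{67}{\left(- \frac{1}{4}\right) 2}\right) = -16272 - \left(- \frac{8}{3} + \frac{67}{- \frac{1}{2}}\right) = -16272 + \left(\frac{8}{3} - -134\right) = -16272 + \left(\frac{8}{3} + 134\right) = -16272 + \frac{410}{3} = - \frac{48406}{3}$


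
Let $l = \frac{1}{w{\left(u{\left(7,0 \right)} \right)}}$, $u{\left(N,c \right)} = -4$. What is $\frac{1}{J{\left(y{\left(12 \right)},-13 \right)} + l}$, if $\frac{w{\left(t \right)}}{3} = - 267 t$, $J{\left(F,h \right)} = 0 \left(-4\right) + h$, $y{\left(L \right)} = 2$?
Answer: $- \frac{3204}{41651} \approx -0.076925$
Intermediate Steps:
$J{\left(F,h \right)} = h$ ($J{\left(F,h \right)} = 0 + h = h$)
$w{\left(t \right)} = - 801 t$ ($w{\left(t \right)} = 3 \left(- 267 t\right) = - 801 t$)
$l = \frac{1}{3204}$ ($l = \frac{1}{\left(-801\right) \left(-4\right)} = \frac{1}{3204} \approx 0.00031211$)
$\frac{1}{J{\left(y{\left(12 \right)},-13 \right)} + l} = \frac{1}{-13 + \frac{1}{3204}} = \frac{1}{- \frac{41651}{3204}} = - \frac{3204}{41651}$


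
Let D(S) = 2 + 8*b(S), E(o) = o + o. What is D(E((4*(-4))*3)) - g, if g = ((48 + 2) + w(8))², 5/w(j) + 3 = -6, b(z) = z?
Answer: -260071/81 ≈ -3210.8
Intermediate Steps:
E(o) = 2*o
w(j) = -5/9 (w(j) = 5/(-3 - 6) = 5/(-9) = 5*(-⅑) = -5/9)
D(S) = 2 + 8*S
g = 198025/81 (g = ((48 + 2) - 5/9)² = (50 - 5/9)² = (445/9)² = 198025/81 ≈ 2444.8)
D(E((4*(-4))*3)) - g = (2 + 8*(2*((4*(-4))*3))) - 1*198025/81 = (2 + 8*(2*(-16*3))) - 198025/81 = (2 + 8*(2*(-48))) - 198025/81 = (2 + 8*(-96)) - 198025/81 = (2 - 768) - 198025/81 = -766 - 198025/81 = -260071/81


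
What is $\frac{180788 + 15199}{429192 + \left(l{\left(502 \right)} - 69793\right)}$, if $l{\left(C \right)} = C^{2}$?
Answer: $\frac{65329}{203801} \approx 0.32055$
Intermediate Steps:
$\frac{180788 + 15199}{429192 + \left(l{\left(502 \right)} - 69793\right)} = \frac{180788 + 15199}{429192 - \left(69793 - 502^{2}\right)} = \frac{195987}{429192 + \left(252004 - 69793\right)} = \frac{195987}{429192 + 182211} = \frac{195987}{611403} = 195987 \cdot \frac{1}{611403} = \frac{65329}{203801}$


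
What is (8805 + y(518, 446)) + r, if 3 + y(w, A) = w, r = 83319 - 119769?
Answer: -27130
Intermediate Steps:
r = -36450
y(w, A) = -3 + w
(8805 + y(518, 446)) + r = (8805 + (-3 + 518)) - 36450 = (8805 + 515) - 36450 = 9320 - 36450 = -27130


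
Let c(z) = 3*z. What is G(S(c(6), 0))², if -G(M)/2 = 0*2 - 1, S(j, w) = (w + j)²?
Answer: 4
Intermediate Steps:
S(j, w) = (j + w)²
G(M) = 2 (G(M) = -2*(0*2 - 1) = -2*(0 - 1) = -2*(-1) = 2)
G(S(c(6), 0))² = 2² = 4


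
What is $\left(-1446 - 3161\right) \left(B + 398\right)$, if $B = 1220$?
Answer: $-7454126$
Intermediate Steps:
$\left(-1446 - 3161\right) \left(B + 398\right) = \left(-1446 - 3161\right) \left(1220 + 398\right) = \left(-4607\right) 1618 = -7454126$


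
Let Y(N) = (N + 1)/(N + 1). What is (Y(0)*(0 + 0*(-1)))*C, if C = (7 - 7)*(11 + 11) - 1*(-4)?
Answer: 0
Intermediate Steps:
Y(N) = 1 (Y(N) = (1 + N)/(1 + N) = 1)
C = 4 (C = 0*22 + 4 = 0 + 4 = 4)
(Y(0)*(0 + 0*(-1)))*C = (1*(0 + 0*(-1)))*4 = (1*(0 + 0))*4 = (1*0)*4 = 0*4 = 0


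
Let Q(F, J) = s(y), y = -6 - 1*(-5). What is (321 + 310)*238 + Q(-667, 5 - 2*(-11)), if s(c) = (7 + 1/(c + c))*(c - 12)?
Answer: 300187/2 ≈ 1.5009e+5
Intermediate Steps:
y = -1 (y = -6 + 5 = -1)
s(c) = (-12 + c)*(7 + 1/(2*c)) (s(c) = (7 + 1/(2*c))*(-12 + c) = (-12 + c)*(7 + 1/(2*c)))
Q(F, J) = -169/2 (Q(F, J) = -167/2 - 6/(-1) + 7*(-1) = -167/2 - 6*(-1) - 7 = -167/2 + 6 - 7 = -169/2)
(321 + 310)*238 + Q(-667, 5 - 2*(-11)) = (321 + 310)*238 - 169/2 = 631*238 - 169/2 = 150178 - 169/2 = 300187/2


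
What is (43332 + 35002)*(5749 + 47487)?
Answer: 4170188824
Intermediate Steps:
(43332 + 35002)*(5749 + 47487) = 78334*53236 = 4170188824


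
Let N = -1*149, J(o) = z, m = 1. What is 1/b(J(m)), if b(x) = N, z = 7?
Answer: -1/149 ≈ -0.0067114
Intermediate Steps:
J(o) = 7
N = -149
b(x) = -149
1/b(J(m)) = 1/(-149) = -1/149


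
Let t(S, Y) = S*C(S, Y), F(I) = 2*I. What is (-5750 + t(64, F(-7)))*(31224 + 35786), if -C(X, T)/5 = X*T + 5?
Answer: 18720583700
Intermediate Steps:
C(X, T) = -25 - 5*T*X (C(X, T) = -5*(X*T + 5) = -5*(T*X + 5) = -5*(5 + T*X) = -25 - 5*T*X)
t(S, Y) = S*(-25 - 5*S*Y) (t(S, Y) = S*(-25 - 5*Y*S) = S*(-25 - 5*S*Y))
(-5750 + t(64, F(-7)))*(31224 + 35786) = (-5750 - 5*64*(5 + 64*(2*(-7))))*(31224 + 35786) = (-5750 - 5*64*(5 + 64*(-14)))*67010 = (-5750 - 5*64*(5 - 896))*67010 = (-5750 - 5*64*(-891))*67010 = (-5750 + 285120)*67010 = 279370*67010 = 18720583700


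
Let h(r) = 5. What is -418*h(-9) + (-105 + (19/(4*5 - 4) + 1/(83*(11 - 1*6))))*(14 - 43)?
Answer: 6112071/6640 ≈ 920.49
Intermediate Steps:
-418*h(-9) + (-105 + (19/(4*5 - 4) + 1/(83*(11 - 1*6))))*(14 - 43) = -418*5 + (-105 + (19/(4*5 - 4) + 1/(83*(11 - 1*6))))*(14 - 43) = -2090 + (-105 + (19/(20 - 4) + 1/(83*(11 - 6))))*(-29) = -2090 + (-105 + (19/16 + (1/83)/5))*(-29) = -2090 + (-105 + (19*(1/16) + (1/83)*(1/5)))*(-29) = -2090 + (-105 + (19/16 + 1/415))*(-29) = -2090 + (-105 + 7901/6640)*(-29) = -2090 - 689299/6640*(-29) = -2090 + 19989671/6640 = 6112071/6640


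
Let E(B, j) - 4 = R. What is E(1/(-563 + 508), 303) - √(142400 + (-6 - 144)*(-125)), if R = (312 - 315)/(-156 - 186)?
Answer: 457/114 - 5*√6446 ≈ -397.43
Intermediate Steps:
R = 1/114 (R = -3/(-342) = -3*(-1/342) = 1/114 ≈ 0.0087719)
E(B, j) = 457/114 (E(B, j) = 4 + 1/114 = 457/114)
E(1/(-563 + 508), 303) - √(142400 + (-6 - 144)*(-125)) = 457/114 - √(142400 + (-6 - 144)*(-125)) = 457/114 - √(142400 - 150*(-125)) = 457/114 - √(142400 + 18750) = 457/114 - √161150 = 457/114 - 5*√6446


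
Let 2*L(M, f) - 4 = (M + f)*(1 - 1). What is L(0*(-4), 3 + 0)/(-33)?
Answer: -2/33 ≈ -0.060606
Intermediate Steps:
L(M, f) = 2 (L(M, f) = 2 + ((M + f)*(1 - 1))/2 = 2 + ((M + f)*0)/2 = 2 + (1/2)*0 = 2 + 0 = 2)
L(0*(-4), 3 + 0)/(-33) = 2/(-33) = -1/33*2 = -2/33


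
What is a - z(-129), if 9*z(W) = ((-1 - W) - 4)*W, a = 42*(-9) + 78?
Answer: 4432/3 ≈ 1477.3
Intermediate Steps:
a = -300 (a = -378 + 78 = -300)
z(W) = W*(-5 - W)/9 (z(W) = (((-1 - W) - 4)*W)/9 = ((-5 - W)*W)/9 = (W*(-5 - W))/9 = W*(-5 - W)/9)
a - z(-129) = -300 - (-1)*(-129)*(5 - 129)/9 = -300 - (-1)*(-129)*(-124)/9 = -300 - 1*(-5332/3) = -300 + 5332/3 = 4432/3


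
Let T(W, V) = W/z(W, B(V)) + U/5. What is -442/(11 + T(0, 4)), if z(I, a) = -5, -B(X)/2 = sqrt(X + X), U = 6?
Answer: -2210/61 ≈ -36.229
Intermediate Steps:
B(X) = -2*sqrt(2)*sqrt(X) (B(X) = -2*sqrt(X + X) = -2*sqrt(2)*sqrt(X))
T(W, V) = 6/5 - W/5 (T(W, V) = W/(-5) + 6/5 = W*(-1/5) + 6*(1/5) = -W/5 + 6/5 = 6/5 - W/5)
-442/(11 + T(0, 4)) = -442/(11 + (6/5 - 1/5*0)) = -442/(11 + (6/5 + 0)) = -442/(11 + 6/5) = -442/(61/5) = (5/61)*(-442) = -2210/61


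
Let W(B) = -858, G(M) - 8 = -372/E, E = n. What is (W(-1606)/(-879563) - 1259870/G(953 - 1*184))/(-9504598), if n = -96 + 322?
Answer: 62609629271743/3001201490311966 ≈ 0.020862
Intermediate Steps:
n = 226
E = 226
G(M) = 718/113 (G(M) = 8 - 372/226 = 8 - 372*1/226 = 8 - 186/113 = 718/113)
(W(-1606)/(-879563) - 1259870/G(953 - 1*184))/(-9504598) = (-858/(-879563) - 1259870/718/113)/(-9504598) = (-858*(-1/879563) - 1259870*113/718)*(-1/9504598) = (858/879563 - 71182655/359)*(-1/9504598) = -62609629271743/315763117*(-1/9504598) = 62609629271743/3001201490311966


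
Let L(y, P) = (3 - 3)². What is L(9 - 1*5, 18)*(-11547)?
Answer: 0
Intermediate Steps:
L(y, P) = 0 (L(y, P) = 0² = 0)
L(9 - 1*5, 18)*(-11547) = 0*(-11547) = 0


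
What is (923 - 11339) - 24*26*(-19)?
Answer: 1440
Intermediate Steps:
(923 - 11339) - 24*26*(-19) = -10416 - 624*(-19) = -10416 + 11856 = 1440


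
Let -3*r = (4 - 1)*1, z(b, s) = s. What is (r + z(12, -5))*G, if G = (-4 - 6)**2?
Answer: -600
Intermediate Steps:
G = 100 (G = (-10)**2 = 100)
r = -1 (r = -(4 - 1)/3 = -1 ≈ -1.0000)
(r + z(12, -5))*G = (-1 - 5)*100 = -6*100 = -600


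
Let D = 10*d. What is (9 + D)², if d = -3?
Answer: 441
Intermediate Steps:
D = -30 (D = 10*(-3) = -30)
(9 + D)² = (9 - 30)² = (-21)² = 441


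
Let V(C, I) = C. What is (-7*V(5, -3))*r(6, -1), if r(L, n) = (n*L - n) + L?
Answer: -35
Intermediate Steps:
r(L, n) = L - n + L*n (r(L, n) = (L*n - n) + L = (-n + L*n) + L = L - n + L*n)
(-7*V(5, -3))*r(6, -1) = (-7*5)*(6 - 1*(-1) + 6*(-1)) = -35*(6 + 1 - 6) = -35*1 = -35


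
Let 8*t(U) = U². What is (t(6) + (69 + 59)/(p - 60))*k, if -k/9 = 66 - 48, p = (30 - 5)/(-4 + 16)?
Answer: -257823/695 ≈ -370.97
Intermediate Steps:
t(U) = U²/8
p = 25/12 ≈ 2.0833
k = -162 (k = -9*(66 - 48) = -9*18 = -162)
(t(6) + (69 + 59)/(p - 60))*k = ((⅛)*6² + (69 + 59)/(25/12 - 60))*(-162) = ((⅛)*36 + 128/(-695/12))*(-162) = (9/2 + 128*(-12/695))*(-162) = (9/2 - 1536/695)*(-162) = (3183/1390)*(-162) = -257823/695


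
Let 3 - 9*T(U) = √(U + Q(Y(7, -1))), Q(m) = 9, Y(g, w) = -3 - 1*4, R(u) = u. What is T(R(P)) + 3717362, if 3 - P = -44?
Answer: 11152087/3 - 2*√14/9 ≈ 3.7174e+6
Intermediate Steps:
P = 47 (P = 3 - 1*(-44) = 3 + 44 = 47)
Y(g, w) = -7 (Y(g, w) = -3 - 4 = -7)
T(U) = ⅓ - √(9 + U)/9 (T(U) = ⅓ - √(U + 9)/9 = ⅓ - √(9 + U)/9)
T(R(P)) + 3717362 = (⅓ - √(9 + 47)/9) + 3717362 = (⅓ - 2*√14/9) + 3717362 = 11152087/3 - 2*√14/9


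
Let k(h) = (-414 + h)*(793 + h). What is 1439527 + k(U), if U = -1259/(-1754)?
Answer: 3419540017575/3076516 ≈ 1.1115e+6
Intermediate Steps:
U = 1259/1754 (U = -1259*(-1/1754) = 1259/1754 ≈ 0.71779)
1439527 + k(U) = 1439527 + (-328302 + (1259/1754)² + 379*(1259/1754)) = 1439527 + (-328302 + 1585081/3076516 + 477161/1754) = 1439527 - 1009187830357/3076516 = 3419540017575/3076516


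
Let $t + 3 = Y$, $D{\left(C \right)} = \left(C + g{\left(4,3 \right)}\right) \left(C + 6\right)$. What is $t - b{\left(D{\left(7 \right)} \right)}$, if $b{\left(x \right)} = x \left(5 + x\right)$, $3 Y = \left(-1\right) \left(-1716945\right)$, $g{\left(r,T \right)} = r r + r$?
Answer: $447356$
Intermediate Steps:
$g{\left(r,T \right)} = r + r^{2}$ ($g{\left(r,T \right)} = r^{2} + r = r + r^{2}$)
$Y = 572315$ ($Y = \frac{\left(-1\right) \left(-1716945\right)}{3} = \frac{1}{3} \cdot 1716945 = 572315$)
$D{\left(C \right)} = \left(6 + C\right) \left(20 + C\right)$ ($D{\left(C \right)} = \left(C + 4 \left(1 + 4\right)\right) \left(C + 6\right) = \left(C + 4 \cdot 5\right) \left(6 + C\right) = \left(C + 20\right) \left(6 + C\right) = \left(20 + C\right) \left(6 + C\right) = \left(6 + C\right) \left(20 + C\right)$)
$t = 572312$ ($t = -3 + 572315 = 572312$)
$t - b{\left(D{\left(7 \right)} \right)} = 572312 - \left(120 + 7^{2} + 26 \cdot 7\right) \left(5 + \left(120 + 7^{2} + 26 \cdot 7\right)\right) = 572312 - \left(120 + 49 + 182\right) \left(5 + \left(120 + 49 + 182\right)\right) = 572312 - 351 \left(5 + 351\right) = 572312 - 351 \cdot 356 = 572312 - 124956 = 447356$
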